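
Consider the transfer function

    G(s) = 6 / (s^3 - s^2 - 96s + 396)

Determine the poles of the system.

s = -11, 6, 6

The poles are the roots of the denominator s^3 - s^2 - 96s + 396 = 0.
Trying s = -11: the polynomial evaluates to 0, so (s + 11) is a factor.
Dividing out leaves s^2 - 12s + 36 = 0.
Factoring the quadratic: (s - 6)^2 = 0.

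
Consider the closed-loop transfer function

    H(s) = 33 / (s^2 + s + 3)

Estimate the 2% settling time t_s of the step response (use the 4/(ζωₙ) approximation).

Comparing s^2 + s + 3 to s^2 + 2ζωₙs + ωₙ²: ωₙ = √3 ≈ 1.732 rad/s and ζ = 1/(2·√3) ≈ 0.2887.
ζωₙ = 1/2 = 0.5, so t_s ≈ 4/(ζωₙ) = 4/0.5 = 8 s.

t_s ≈ 8 s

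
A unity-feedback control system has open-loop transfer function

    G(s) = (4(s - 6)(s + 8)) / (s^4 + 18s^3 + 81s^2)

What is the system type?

The denominator has 2 factors of s at the origin (free integrators), so this is a Type 2 system.

Type 2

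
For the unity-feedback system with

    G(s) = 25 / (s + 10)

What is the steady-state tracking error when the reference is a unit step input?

e_ss = 0.2857

G(s) has no poles at the origin.
This is a Type 0 system. Kp = lim_{s→0} G(s) = 25/10 = 5/2.
e_ss = 1/(1 + Kp) = 1/(1 + 5/2) = 2/7 ≈ 0.2857.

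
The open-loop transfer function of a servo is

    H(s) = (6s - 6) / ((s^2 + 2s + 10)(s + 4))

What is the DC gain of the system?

Set s = 0: H(0) = (-6) / (40) = -3/20.

H(0) = -3/20 ≈ -0.1500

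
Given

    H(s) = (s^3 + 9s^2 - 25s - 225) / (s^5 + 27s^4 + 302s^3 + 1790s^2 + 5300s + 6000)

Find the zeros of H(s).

s = -5, -9, 5

Set the numerator to zero: s^3 + 9s^2 - 25s - 225 = 0.
Factoring: (s + 5)(s + 9)(s - 5) = 0.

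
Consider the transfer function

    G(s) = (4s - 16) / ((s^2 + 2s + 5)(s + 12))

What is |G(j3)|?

|G(j3)| ≈ 0.2242

Substitute s = j3: numerator = -16 + j12, denominator = -66 + j60.
|G(j3)| = |-16 + j12| / |-66 + j60| = 20 / 89.196 ≈ 0.2242.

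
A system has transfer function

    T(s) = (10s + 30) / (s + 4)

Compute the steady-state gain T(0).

Set s = 0: T(0) = (30) / (4) = 15/2.

T(0) = 15/2 ≈ 7.500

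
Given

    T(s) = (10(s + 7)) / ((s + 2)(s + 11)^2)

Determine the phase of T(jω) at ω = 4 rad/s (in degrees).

∠T(j4) ≈ -73.66°

At s = j4: numerator = 70 + j40, denominator = -142 + j596.
∠T = ∠num − ∠den = 29.745° − (103.40°) = -73.66°.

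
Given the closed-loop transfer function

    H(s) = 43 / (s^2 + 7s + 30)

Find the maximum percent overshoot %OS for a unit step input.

Comparing s^2 + 7s + 30 to s^2 + 2ζωₙs + ωₙ²: ωₙ = √30 ≈ 5.477 rad/s and ζ = 7/(2·√30) ≈ 0.6390.
%OS = 100·exp(−πζ/√(1−ζ²)) = 100·exp(−π·0.6390/√(1−0.6390²)) ≈ 7.35%.

%OS ≈ 7.35%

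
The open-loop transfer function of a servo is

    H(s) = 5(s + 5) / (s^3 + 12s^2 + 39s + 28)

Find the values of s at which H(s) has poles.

s = -1, -4, -7

The poles are the roots of the denominator s^3 + 12s^2 + 39s + 28 = 0.
Trying s = -1: the polynomial evaluates to 0, so (s + 1) is a factor.
Dividing out leaves s^2 + 11s + 28 = 0.
Factoring the quadratic: (s + 4)(s + 7) = 0.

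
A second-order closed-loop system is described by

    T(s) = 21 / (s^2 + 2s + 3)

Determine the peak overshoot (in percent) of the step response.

Comparing s^2 + 2s + 3 to s^2 + 2ζωₙs + ωₙ²: ωₙ = √3 ≈ 1.732 rad/s and ζ = 2/(2·√3) ≈ 0.5774.
%OS = 100·exp(−πζ/√(1−ζ²)) = 100·exp(−π·0.5774/√(1−0.5774²)) ≈ 10.8%.

%OS ≈ 10.8%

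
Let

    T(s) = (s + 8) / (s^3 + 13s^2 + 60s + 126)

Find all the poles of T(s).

The poles are the roots of the denominator s^3 + 13s^2 + 60s + 126 = 0.
Trying s = -7: the polynomial evaluates to 0, so (s + 7) is a factor.
Dividing out leaves s^2 + 6s + 18 = 0.
The quadratic formula then gives s = -3 ± 3j.

s = -3 ± 3j, -7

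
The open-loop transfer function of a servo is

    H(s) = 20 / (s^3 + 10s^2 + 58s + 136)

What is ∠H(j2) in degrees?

At s = j2: numerator = 20, denominator = 96 + j108.
∠H = ∠num − ∠den = 0° − (48.366°) = -48.37°.

∠H(j2) ≈ -48.37°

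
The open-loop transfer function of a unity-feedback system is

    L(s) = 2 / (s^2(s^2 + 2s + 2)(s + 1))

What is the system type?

The denominator has 2 factors of s at the origin (free integrators), so this is a Type 2 system.

Type 2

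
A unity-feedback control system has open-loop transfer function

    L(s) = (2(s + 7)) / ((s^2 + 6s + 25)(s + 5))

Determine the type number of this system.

The denominator has no factor of s at the origin — no free integrator — so this is a Type 0 system.

Type 0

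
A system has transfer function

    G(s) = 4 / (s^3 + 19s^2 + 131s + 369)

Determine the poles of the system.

s = -5 ± 4j, -9

The poles are the roots of the denominator s^3 + 19s^2 + 131s + 369 = 0.
Trying s = -9: the polynomial evaluates to 0, so (s + 9) is a factor.
Dividing out leaves s^2 + 10s + 41 = 0.
The quadratic formula then gives s = -5 ± 4j.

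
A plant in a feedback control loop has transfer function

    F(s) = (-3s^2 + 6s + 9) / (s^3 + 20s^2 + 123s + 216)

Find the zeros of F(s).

Set the numerator to zero: -3s^2 + 6s + 9 = 0, i.e. -3·(s^2 - 2s - 3) = 0.
Factoring: (s - 3)(s + 1) = 0.

s = 3, -1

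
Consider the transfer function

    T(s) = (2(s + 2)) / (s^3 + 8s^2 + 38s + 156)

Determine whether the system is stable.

stable

The denominator s^3 + 8s^2 + 38s + 156 factors as (s^2 + 2s + 26)(s + 6), giving poles at s = -1 + 5j, -1 - 5j, -6.
Since all poles lie strictly in the left half-plane, the system is stable.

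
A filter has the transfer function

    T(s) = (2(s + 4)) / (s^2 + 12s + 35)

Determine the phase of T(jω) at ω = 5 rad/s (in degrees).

∠T(j5) ≈ -29.20°

At s = j5: numerator = 8 + j10, denominator = 10 + j60.
∠T = ∠num − ∠den = 51.340° − (80.538°) = -29.20°.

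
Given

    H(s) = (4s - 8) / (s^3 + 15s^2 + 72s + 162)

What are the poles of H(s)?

s = -3 ± 3j, -9

The poles are the roots of the denominator s^3 + 15s^2 + 72s + 162 = 0.
Trying s = -9: the polynomial evaluates to 0, so (s + 9) is a factor.
Dividing out leaves s^2 + 6s + 18 = 0.
The quadratic formula then gives s = -3 ± 3j.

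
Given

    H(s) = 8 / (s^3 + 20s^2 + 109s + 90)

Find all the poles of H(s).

s = -1, -10, -9

The poles are the roots of the denominator s^3 + 20s^2 + 109s + 90 = 0.
Trying s = -1: the polynomial evaluates to 0, so (s + 1) is a factor.
Dividing out leaves s^2 + 19s + 90 = 0.
Factoring the quadratic: (s + 10)(s + 9) = 0.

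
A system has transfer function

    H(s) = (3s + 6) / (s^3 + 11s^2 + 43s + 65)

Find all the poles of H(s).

s = -3 + 2j, -3 - 2j, -5

The poles are the roots of the denominator s^3 + 11s^2 + 43s + 65 = 0.
Trying s = -5: the polynomial evaluates to 0, so (s + 5) is a factor.
Dividing out leaves s^2 + 6s + 13 = 0.
The quadratic formula then gives s = -3 ± 2j.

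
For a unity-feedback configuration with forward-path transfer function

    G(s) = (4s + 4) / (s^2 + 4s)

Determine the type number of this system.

Type 1

Factor s from the denominator: s^2 + 4s = s·(s + 4).
There is 1 pole at the origin, so the system is Type 1.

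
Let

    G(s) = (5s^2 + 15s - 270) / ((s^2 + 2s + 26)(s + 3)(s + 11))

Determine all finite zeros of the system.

Set the numerator to zero: 5s^2 + 15s - 270 = 0, i.e. 5·(s^2 + 3s - 54) = 0.
Factoring: (s - 6)(s + 9) = 0.

s = 6, -9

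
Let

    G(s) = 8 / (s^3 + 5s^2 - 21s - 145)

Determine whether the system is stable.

The denominator s^3 + 5s^2 - 21s - 145 factors as (s^2 + 10s + 29)(s - 5), giving poles at s = -5 + 2j, -5 - 2j, 5.
Since the pole(s) at s = 5 lie in the right half-plane, the system is unstable.

unstable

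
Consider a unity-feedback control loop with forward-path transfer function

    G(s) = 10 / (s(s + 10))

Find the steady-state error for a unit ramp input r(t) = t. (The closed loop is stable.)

G(s) has one pole at the origin.
This is a Type 1 system. Kv = lim_{s→0} s·G(s) = 10/10 = 1.
e_ss = 1/Kv = 1/(1) = 1.

e_ss = 1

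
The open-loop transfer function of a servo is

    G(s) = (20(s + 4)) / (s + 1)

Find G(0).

G(0) = 80

Set s = 0: G(0) = (80) / (1) = 80.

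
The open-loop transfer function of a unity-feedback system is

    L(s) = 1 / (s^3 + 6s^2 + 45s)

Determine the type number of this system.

Type 1

Factor s from the denominator: s^3 + 6s^2 + 45s = s·(s^2 + 6s + 45).
There is 1 pole at the origin, so the system is Type 1.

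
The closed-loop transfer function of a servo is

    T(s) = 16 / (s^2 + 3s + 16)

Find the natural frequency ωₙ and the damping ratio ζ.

Compare the denominator to the standard form s^2 + 2ζωₙs + ωₙ².
ωₙ² = 16, so ωₙ = 4 rad/s.
2ζωₙ = 3, so ζ = 3/(2·4) = 0.375.

ωₙ = 4 rad/s, ζ = 0.375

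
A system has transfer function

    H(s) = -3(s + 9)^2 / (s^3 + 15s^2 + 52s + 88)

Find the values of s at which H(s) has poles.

The poles are the roots of the denominator s^3 + 15s^2 + 52s + 88 = 0.
Trying s = -11: the polynomial evaluates to 0, so (s + 11) is a factor.
Dividing out leaves s^2 + 4s + 8 = 0.
The quadratic formula then gives s = -2 ± 2j.

s = -2 + 2j, -2 - 2j, -11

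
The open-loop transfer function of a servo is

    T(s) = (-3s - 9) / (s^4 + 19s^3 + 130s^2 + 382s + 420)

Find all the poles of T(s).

The poles are the roots of the denominator s^4 + 19s^3 + 130s^2 + 382s + 420 = 0.
Trying s = -7: the polynomial evaluates to 0, so (s + 7) is a factor.
Dividing out leaves s^3 + 12s^2 + 46s + 60 = 0.
This factors further as (s^2 + 6s + 10)(s + 6) = 0.

s = -3 + j, -3 - j, -7, -6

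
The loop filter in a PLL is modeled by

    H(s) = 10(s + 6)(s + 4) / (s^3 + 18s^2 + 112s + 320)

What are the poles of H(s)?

s = -10, -4 ± 4j

The poles are the roots of the denominator s^3 + 18s^2 + 112s + 320 = 0.
Trying s = -10: the polynomial evaluates to 0, so (s + 10) is a factor.
Dividing out leaves s^2 + 8s + 32 = 0.
The quadratic formula then gives s = -4 ± 4j.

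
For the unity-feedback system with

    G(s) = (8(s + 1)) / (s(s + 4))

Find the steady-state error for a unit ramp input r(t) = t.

G(s) has one pole at the origin.
This is a Type 1 system. Kv = lim_{s→0} s·G(s) = 8/4 = 2.
e_ss = 1/Kv = 1/(2) = 1/2 ≈ 0.5000.

e_ss = 0.5000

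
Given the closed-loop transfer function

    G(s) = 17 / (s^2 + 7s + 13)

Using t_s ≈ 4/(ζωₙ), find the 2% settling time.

t_s ≈ 1.143 s

Comparing s^2 + 7s + 13 to s^2 + 2ζωₙs + ωₙ²: ωₙ = √13 ≈ 3.606 rad/s and ζ = 7/(2·√13) ≈ 0.9707.
ζωₙ = 7/2 = 3.5, so t_s ≈ 4/(ζωₙ) = 4/3.5 ≈ 1.143 s.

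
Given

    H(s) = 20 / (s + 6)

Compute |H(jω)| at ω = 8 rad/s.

Substitute s = j8: numerator = 20, denominator = 6 + j8.
|H(j8)| = |20| / |6 + j8| = 20 / 10 = 2.

|H(j8)| = 2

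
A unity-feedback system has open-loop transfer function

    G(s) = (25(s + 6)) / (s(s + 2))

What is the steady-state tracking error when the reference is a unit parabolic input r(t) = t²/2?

e_ss = ∞

G(s) has one pole at the origin.
This is a Type 1 system; Ka = lim_{s→0} s^2·G(s) = 0, so the steady-state error for a parabola input is infinite.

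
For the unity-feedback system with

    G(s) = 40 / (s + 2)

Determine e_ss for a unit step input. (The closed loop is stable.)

e_ss = 0.04762

G(s) has no poles at the origin.
This is a Type 0 system. Kp = lim_{s→0} G(s) = 40/2 = 20.
e_ss = 1/(1 + Kp) = 1/(1 + 20) = 1/21 ≈ 0.04762.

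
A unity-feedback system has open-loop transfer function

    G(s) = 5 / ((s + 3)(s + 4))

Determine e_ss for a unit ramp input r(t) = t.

e_ss = ∞

G(s) has no poles at the origin.
This is a Type 0 system; Kv = lim_{s→0} s·G(s) = 0, so the steady-state error for a ramp input is infinite.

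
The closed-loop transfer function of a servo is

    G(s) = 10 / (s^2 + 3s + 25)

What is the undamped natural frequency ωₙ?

Compare the denominator to the standard form s^2 + 2ζωₙs + ωₙ².
ωₙ² = 25, so ωₙ = 5 rad/s.

ωₙ = 5 rad/s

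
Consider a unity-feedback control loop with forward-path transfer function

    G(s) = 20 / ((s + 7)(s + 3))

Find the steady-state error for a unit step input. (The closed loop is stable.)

e_ss = 0.5122

G(s) has no poles at the origin.
This is a Type 0 system. Kp = lim_{s→0} G(s) = 20/21.
e_ss = 1/(1 + Kp) = 1/(1 + 20/21) = 21/41 ≈ 0.5122.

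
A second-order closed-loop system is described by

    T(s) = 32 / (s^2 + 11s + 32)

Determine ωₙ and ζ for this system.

ωₙ ≈ 5.657 rad/s, ζ ≈ 0.9723

Compare the denominator to the standard form s^2 + 2ζωₙs + ωₙ².
ωₙ² = 32, so ωₙ = √32 ≈ 5.657 rad/s.
2ζωₙ = 11, so ζ = 11/(2·√32) ≈ 0.9723.
With ζ = 0.9723 the response is underdamped.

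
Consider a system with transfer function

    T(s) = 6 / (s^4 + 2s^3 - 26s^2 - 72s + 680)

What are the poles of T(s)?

The poles are the roots of the denominator s^4 + 2s^3 - 26s^2 - 72s + 680 = 0.
No real roots exist; factor into two real quadratics: (s^2 + 10s + 34)(s^2 - 8s + 20) = 0.
Each quadratic gives a conjugate pair via the quadratic formula.

s = -5 ± 3j, 4 ± 2j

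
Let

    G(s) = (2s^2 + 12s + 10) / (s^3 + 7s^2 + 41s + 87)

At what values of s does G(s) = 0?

s = -1, -5

Set the numerator to zero: 2s^2 + 12s + 10 = 0, i.e. 2·(s^2 + 6s + 5) = 0.
Factoring: (s + 1)(s + 5) = 0.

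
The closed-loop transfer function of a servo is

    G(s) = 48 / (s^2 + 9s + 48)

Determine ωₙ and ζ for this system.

ωₙ ≈ 6.928 rad/s, ζ ≈ 0.6495

Compare the denominator to the standard form s^2 + 2ζωₙs + ωₙ².
ωₙ² = 48, so ωₙ = √48 ≈ 6.928 rad/s.
2ζωₙ = 9, so ζ = 9/(2·√48) ≈ 0.6495.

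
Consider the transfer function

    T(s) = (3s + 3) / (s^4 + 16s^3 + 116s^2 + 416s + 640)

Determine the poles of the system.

The poles are the roots of the denominator s^4 + 16s^3 + 116s^2 + 416s + 640 = 0.
No real roots exist; factor into two real quadratics: (s^2 + 8s + 32)(s^2 + 8s + 20) = 0.
Each quadratic gives a conjugate pair via the quadratic formula.

s = -4 ± 4j, -4 ± 2j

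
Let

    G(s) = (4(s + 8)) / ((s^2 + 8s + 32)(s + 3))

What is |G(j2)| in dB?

|G(j2)|_dB ≈ -10.9 dB

Substitute s = j2: numerator = 32 + j8, denominator = 52 + j104.
|G(j2)| = |32 + j8| / |52 + j104| = 32.985 / 116.28 ≈ 0.2837.
In decibels: 20·log₁₀(0.2837) ≈ -10.9 dB.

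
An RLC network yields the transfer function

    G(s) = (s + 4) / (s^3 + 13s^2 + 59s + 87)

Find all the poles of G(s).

s = -5 ± 2j, -3

The poles are the roots of the denominator s^3 + 13s^2 + 59s + 87 = 0.
Trying s = -3: the polynomial evaluates to 0, so (s + 3) is a factor.
Dividing out leaves s^2 + 10s + 29 = 0.
The quadratic formula then gives s = -5 ± 2j.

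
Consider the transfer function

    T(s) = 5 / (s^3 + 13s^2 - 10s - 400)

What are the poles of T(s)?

s = -10, -8, 5

The poles are the roots of the denominator s^3 + 13s^2 - 10s - 400 = 0.
Trying s = -10: the polynomial evaluates to 0, so (s + 10) is a factor.
Dividing out leaves s^2 + 3s - 40 = 0.
Factoring the quadratic: (s + 8)(s - 5) = 0.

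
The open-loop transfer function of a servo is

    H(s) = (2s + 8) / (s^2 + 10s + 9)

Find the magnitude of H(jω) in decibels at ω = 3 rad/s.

Substitute s = j3: numerator = 8 + j6, denominator = j30.
|H(j3)| = |8 + j6| / |j30| = 10 / 30 ≈ 0.3333.
In decibels: 20·log₁₀(0.3333) ≈ -9.54 dB.

|H(j3)|_dB ≈ -9.54 dB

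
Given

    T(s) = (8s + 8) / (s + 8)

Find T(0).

Set s = 0: T(0) = (8) / (8) = 1.

T(0) = 1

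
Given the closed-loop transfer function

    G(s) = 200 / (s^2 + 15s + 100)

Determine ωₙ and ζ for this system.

Compare the denominator to the standard form s^2 + 2ζωₙs + ωₙ².
ωₙ² = 100, so ωₙ = 10 rad/s.
2ζωₙ = 15, so ζ = 15/(2·10) = 0.75.
With ζ = 0.75 the response is underdamped.

ωₙ = 10 rad/s, ζ = 0.75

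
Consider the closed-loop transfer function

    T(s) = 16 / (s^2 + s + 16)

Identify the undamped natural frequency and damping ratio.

ωₙ = 4 rad/s, ζ = 0.125

Compare the denominator to the standard form s^2 + 2ζωₙs + ωₙ².
ωₙ² = 16, so ωₙ = 4 rad/s.
2ζωₙ = 1, so ζ = 1/(2·4) = 0.125.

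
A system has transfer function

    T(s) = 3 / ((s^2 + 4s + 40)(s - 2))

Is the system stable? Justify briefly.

unstable

The poles can be read from the denominator factors: s = -2 ± 6j, 2.
Since the pole(s) at s = 2 lie in the right half-plane, the system is unstable.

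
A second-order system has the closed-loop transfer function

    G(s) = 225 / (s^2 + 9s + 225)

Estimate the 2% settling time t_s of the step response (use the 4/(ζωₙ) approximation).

Comparing s^2 + 9s + 225 to s^2 + 2ζωₙs + ωₙ²: ωₙ = 15 rad/s and ζ = 9/(2·15) = 0.3.
ζωₙ = 9/2 = 4.5, so t_s ≈ 4/(ζωₙ) = 4/4.5 ≈ 0.8889 s.

t_s ≈ 0.8889 s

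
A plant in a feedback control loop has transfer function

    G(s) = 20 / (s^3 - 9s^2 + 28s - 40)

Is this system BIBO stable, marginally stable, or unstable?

unstable

The denominator s^3 - 9s^2 + 28s - 40 factors as (s^2 - 4s + 8)(s - 5), giving poles at s = 2 + 2j, 2 - 2j, 5.
Since the pole(s) at s = 2 ± 2j, 5 lie in the right half-plane, the system is unstable.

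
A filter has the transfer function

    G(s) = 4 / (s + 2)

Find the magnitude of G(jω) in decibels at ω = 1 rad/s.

Substitute s = j1: numerator = 4, denominator = 2 + j1.
|G(j1)| = |4| / |2 + j1| = 4 / 2.2361 ≈ 1.789.
In decibels: 20·log₁₀(1.789) ≈ 5.05 dB.

|G(j1)|_dB ≈ 5.05 dB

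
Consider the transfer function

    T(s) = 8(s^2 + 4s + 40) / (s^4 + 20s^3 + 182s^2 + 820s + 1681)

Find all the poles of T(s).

s = -5 ± 4j, -5 ± 4j

The poles are the roots of the denominator s^4 + 20s^3 + 182s^2 + 820s + 1681 = 0.
No real roots exist; factor into two real quadratics: (s^2 + 10s + 41)(s^2 + 10s + 41) = 0.
Each quadratic gives a conjugate pair via the quadratic formula.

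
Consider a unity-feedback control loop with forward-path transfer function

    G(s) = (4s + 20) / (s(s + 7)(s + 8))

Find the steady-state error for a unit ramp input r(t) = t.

G(s) has one pole at the origin.
This is a Type 1 system. Kv = lim_{s→0} s·G(s) = 20/56 = 5/14.
e_ss = 1/Kv = 1/(5/14) = 14/5 ≈ 2.800.

e_ss = 2.800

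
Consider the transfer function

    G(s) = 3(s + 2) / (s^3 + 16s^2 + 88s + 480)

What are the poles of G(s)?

s = -2 ± 6j, -12

The poles are the roots of the denominator s^3 + 16s^2 + 88s + 480 = 0.
Trying s = -12: the polynomial evaluates to 0, so (s + 12) is a factor.
Dividing out leaves s^2 + 4s + 40 = 0.
The quadratic formula then gives s = -2 ± 6j.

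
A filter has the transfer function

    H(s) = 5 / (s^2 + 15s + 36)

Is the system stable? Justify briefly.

The denominator s^2 + 15s + 36 factors as (s + 3)(s + 12), giving poles at s = -3, -12.
Since all poles lie strictly in the left half-plane, the system is stable.

stable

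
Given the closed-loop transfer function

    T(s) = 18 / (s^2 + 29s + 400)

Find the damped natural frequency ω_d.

ω_d ≈ 13.77 rad/s

Comparing s^2 + 29s + 400 to s^2 + 2ζωₙs + ωₙ²: ωₙ = 20 rad/s and ζ = 29/(2·20) = 0.725.
ζωₙ = 29/2 = 14.5, so ω_d = ωₙ√(1−ζ²) = √(ωₙ² − (ζωₙ)²) = √(400 − 14.5²) = √189.75 ≈ 13.77 rad/s.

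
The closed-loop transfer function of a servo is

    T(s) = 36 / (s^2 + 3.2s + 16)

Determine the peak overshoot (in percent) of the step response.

Comparing s^2 + 3.2s + 16 to s^2 + 2ζωₙs + ωₙ²: ωₙ = 4 rad/s and ζ = 3.2/(2·4) = 0.4.
%OS = 100·exp(−πζ/√(1−ζ²)) = 100·exp(−π·0.4/√(1−0.4²)) ≈ 25.4%.

%OS ≈ 25.4%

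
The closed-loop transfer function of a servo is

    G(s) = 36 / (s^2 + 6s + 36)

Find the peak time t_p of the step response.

Comparing s^2 + 6s + 36 to s^2 + 2ζωₙs + ωₙ²: ωₙ = 6 rad/s and ζ = 6/(2·6) = 0.5.
ζωₙ = 6/2 = 3, so ω_d = ωₙ√(1−ζ²) = √(ωₙ² − (ζωₙ)²) = √(36 − 3²) = √27 ≈ 5.196 rad/s.
t_p = π/ω_d = π/5.196 ≈ 0.6046 s.

t_p ≈ 0.6046 s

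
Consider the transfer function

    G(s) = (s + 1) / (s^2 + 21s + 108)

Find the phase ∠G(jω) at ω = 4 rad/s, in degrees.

∠G(j4) ≈ 33.57°

At s = j4: numerator = 1 + j4, denominator = 92 + j84.
∠G = ∠num − ∠den = 75.964° − (42.397°) = 33.57°.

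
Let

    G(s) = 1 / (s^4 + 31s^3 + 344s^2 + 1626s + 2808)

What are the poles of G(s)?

s = -9, -12, -5 ± j

The poles are the roots of the denominator s^4 + 31s^3 + 344s^2 + 1626s + 2808 = 0.
Trying s = -9: the polynomial evaluates to 0, so (s + 9) is a factor.
Dividing out leaves s^3 + 22s^2 + 146s + 312 = 0.
This factors further as (s + 12)(s^2 + 10s + 26) = 0.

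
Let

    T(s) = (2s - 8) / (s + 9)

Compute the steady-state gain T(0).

T(0) = -8/9 ≈ -0.8889

Set s = 0: T(0) = (-8) / (9) = -8/9.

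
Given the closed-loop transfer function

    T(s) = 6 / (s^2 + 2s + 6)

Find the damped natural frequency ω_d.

Comparing s^2 + 2s + 6 to s^2 + 2ζωₙs + ωₙ²: ωₙ = √6 ≈ 2.449 rad/s and ζ = 2/(2·√6) ≈ 0.4082.
ζωₙ = 2/2 = 1, so ω_d = ωₙ√(1−ζ²) = √(ωₙ² − (ζωₙ)²) = √(6 − 1²) = √5 ≈ 2.236 rad/s.

ω_d ≈ 2.236 rad/s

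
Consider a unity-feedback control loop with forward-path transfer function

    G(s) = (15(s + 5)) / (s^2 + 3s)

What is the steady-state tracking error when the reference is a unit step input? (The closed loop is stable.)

e_ss = 0

G(s) has one pole at the origin.
This is a Type 1 system; for a step input the steady-state error is zero.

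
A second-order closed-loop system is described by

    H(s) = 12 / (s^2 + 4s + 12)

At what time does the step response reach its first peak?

t_p ≈ 1.111 s

Comparing s^2 + 4s + 12 to s^2 + 2ζωₙs + ωₙ²: ωₙ = √12 ≈ 3.464 rad/s and ζ = 4/(2·√12) ≈ 0.5774.
ζωₙ = 4/2 = 2, so ω_d = ωₙ√(1−ζ²) = √(ωₙ² − (ζωₙ)²) = √(12 − 2²) = √8 ≈ 2.828 rad/s.
t_p = π/ω_d = π/2.828 ≈ 1.111 s.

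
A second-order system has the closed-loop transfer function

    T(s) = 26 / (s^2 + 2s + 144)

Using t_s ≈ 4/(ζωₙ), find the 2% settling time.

Comparing s^2 + 2s + 144 to s^2 + 2ζωₙs + ωₙ²: ωₙ = 12 rad/s and ζ = 2/(2·12) ≈ 0.08333.
ζωₙ = 2/2 = 1, so t_s ≈ 4/(ζωₙ) = 4/1 = 4 s.

t_s ≈ 4 s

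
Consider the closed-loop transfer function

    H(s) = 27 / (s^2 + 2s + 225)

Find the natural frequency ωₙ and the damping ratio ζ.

Compare the denominator to the standard form s^2 + 2ζωₙs + ωₙ².
ωₙ² = 225, so ωₙ = 15 rad/s.
2ζωₙ = 2, so ζ = 2/(2·15) ≈ 0.06667.
With ζ = 0.06667 the response is underdamped.

ωₙ = 15 rad/s, ζ ≈ 0.06667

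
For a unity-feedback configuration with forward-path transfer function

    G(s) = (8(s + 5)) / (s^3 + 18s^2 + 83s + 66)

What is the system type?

The denominator has no factor of s at the origin — no free integrator — so this is a Type 0 system.

Type 0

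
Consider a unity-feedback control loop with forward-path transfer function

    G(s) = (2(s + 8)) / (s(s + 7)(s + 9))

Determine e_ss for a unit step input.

G(s) has one pole at the origin.
This is a Type 1 system; for a step input the steady-state error is zero.

e_ss = 0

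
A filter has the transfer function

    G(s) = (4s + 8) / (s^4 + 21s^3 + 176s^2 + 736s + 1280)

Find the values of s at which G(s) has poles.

The poles are the roots of the denominator s^4 + 21s^3 + 176s^2 + 736s + 1280 = 0.
Trying s = -8: the polynomial evaluates to 0, so (s + 8) is a factor.
Dividing out leaves s^3 + 13s^2 + 72s + 160 = 0.
This factors further as (s^2 + 8s + 32)(s + 5) = 0.

s = -4 + 4j, -4 - 4j, -8, -5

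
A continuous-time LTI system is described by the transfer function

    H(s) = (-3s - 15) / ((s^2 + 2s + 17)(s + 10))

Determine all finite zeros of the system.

s = -5

Set the numerator to zero: -3s - 15 = 0, i.e. -3·(s + 5) = 0.
So s = -5.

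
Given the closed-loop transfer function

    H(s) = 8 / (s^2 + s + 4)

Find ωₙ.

ωₙ = 2 rad/s

Compare the denominator to the standard form s^2 + 2ζωₙs + ωₙ².
ωₙ² = 4, so ωₙ = 2 rad/s.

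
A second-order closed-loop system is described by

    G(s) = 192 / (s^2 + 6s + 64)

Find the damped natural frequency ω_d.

Comparing s^2 + 6s + 64 to s^2 + 2ζωₙs + ωₙ²: ωₙ = 8 rad/s and ζ = 6/(2·8) = 0.375.
ζωₙ = 6/2 = 3, so ω_d = ωₙ√(1−ζ²) = √(ωₙ² − (ζωₙ)²) = √(64 − 3²) = √55 ≈ 7.416 rad/s.

ω_d ≈ 7.416 rad/s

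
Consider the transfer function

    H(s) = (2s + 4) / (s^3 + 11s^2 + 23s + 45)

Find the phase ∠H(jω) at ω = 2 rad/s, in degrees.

At s = j2: numerator = 4 + j4, denominator = 1 + j38.
∠H = ∠num − ∠den = 45° − (88.493°) = -43.49°.

∠H(j2) ≈ -43.49°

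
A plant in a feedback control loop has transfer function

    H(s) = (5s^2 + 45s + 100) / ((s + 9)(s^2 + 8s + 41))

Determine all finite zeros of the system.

Set the numerator to zero: 5s^2 + 45s + 100 = 0, i.e. 5·(s^2 + 9s + 20) = 0.
Factoring: (s + 5)(s + 4) = 0.

s = -5, -4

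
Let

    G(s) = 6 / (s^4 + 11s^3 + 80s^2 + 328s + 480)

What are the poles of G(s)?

The poles are the roots of the denominator s^4 + 11s^3 + 80s^2 + 328s + 480 = 0.
Trying s = -4: the polynomial evaluates to 0, so (s + 4) is a factor.
Dividing out leaves s^3 + 7s^2 + 52s + 120 = 0.
This factors further as (s^2 + 4s + 40)(s + 3) = 0.

s = -2 ± 6j, -4, -3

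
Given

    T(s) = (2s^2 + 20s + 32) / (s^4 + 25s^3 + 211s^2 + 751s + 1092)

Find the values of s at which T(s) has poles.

s = -3 ± 2j, -7, -12

The poles are the roots of the denominator s^4 + 25s^3 + 211s^2 + 751s + 1092 = 0.
Trying s = -7: the polynomial evaluates to 0, so (s + 7) is a factor.
Dividing out leaves s^3 + 18s^2 + 85s + 156 = 0.
This factors further as (s^2 + 6s + 13)(s + 12) = 0.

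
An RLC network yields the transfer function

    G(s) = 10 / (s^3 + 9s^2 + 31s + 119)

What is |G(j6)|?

Substitute s = j6: numerator = 10, denominator = -205 - j30.
|G(j6)| = |10| / |-205 - j30| = 10 / 207.18 ≈ 0.04827.

|G(j6)| ≈ 0.04827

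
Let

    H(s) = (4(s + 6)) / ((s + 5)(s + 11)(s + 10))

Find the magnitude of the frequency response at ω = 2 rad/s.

|H(j2)| ≈ 0.04120

Substitute s = j2: numerator = 24 + j8, denominator = 446 + j422.
|H(j2)| = |24 + j8| / |446 + j422| = 25.298 / 614.00 ≈ 0.04120.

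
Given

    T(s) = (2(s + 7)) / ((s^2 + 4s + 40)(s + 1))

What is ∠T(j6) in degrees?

∠T(j6) ≈ -120.5°

At s = j6: numerator = 14 + j12, denominator = -140 + j48.
∠T = ∠num − ∠den = 40.601° − (161.08°) = -120.5°.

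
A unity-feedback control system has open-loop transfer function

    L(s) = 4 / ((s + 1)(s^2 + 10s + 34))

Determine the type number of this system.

Type 0

The denominator has no factor of s at the origin — no free integrator — so this is a Type 0 system.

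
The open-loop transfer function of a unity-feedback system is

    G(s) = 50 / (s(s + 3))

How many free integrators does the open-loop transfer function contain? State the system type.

Type 1

The denominator has 1 factor of s at the origin (free integrator), so this is a Type 1 system.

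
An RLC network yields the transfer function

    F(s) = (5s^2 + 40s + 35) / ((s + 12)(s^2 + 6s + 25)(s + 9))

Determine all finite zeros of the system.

Set the numerator to zero: 5s^2 + 40s + 35 = 0, i.e. 5·(s^2 + 8s + 7) = 0.
Factoring: (s + 1)(s + 7) = 0.

s = -1, -7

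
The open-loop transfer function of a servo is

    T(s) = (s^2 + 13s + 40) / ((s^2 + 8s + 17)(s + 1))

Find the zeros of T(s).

s = -8, -5

Set the numerator to zero: s^2 + 13s + 40 = 0.
Factoring: (s + 8)(s + 5) = 0.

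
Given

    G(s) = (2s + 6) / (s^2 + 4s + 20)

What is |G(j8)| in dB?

Substitute s = j8: numerator = 6 + j16, denominator = -44 + j32.
|G(j8)| = |6 + j16| / |-44 + j32| = 17.088 / 54.406 ≈ 0.3141.
In decibels: 20·log₁₀(0.3141) ≈ -10.1 dB.

|G(j8)|_dB ≈ -10.1 dB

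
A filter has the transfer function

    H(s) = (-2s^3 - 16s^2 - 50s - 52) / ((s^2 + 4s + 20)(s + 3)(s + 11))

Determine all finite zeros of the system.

Set the numerator to zero: -2s^3 - 16s^2 - 50s - 52 = 0, i.e. -2·(s^3 + 8s^2 + 25s + 26) = 0.
Factoring: (s^2 + 6s + 13)(s + 2) = 0.

s = -3 + 2j, -3 - 2j, -2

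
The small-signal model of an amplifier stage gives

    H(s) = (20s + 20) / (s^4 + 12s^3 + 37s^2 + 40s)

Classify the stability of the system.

marginally stable

The denominator s^4 + 12s^3 + 37s^2 + 40s factors as s(s^2 + 4s + 5)(s + 8), giving poles at s = 0, -2 ± j, -8.
Since the simple pole(s) at s = 0 lie on the jω-axis with none in the right half-plane, the system is marginally stable.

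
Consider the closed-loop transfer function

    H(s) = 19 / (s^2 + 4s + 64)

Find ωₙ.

Compare the denominator to the standard form s^2 + 2ζωₙs + ωₙ².
ωₙ² = 64, so ωₙ = 8 rad/s.

ωₙ = 8 rad/s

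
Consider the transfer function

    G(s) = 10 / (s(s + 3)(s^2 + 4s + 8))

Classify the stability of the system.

marginally stable

The poles can be read from the denominator factors: s = 0, -3, -2 + 2j, -2 - 2j.
Since the simple pole(s) at s = 0 lie on the jω-axis with none in the right half-plane, the system is marginally stable.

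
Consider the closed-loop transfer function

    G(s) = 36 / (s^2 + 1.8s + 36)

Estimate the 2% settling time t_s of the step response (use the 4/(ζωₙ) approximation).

Comparing s^2 + 1.8s + 36 to s^2 + 2ζωₙs + ωₙ²: ωₙ = 6 rad/s and ζ = 1.8/(2·6) = 0.15.
ζωₙ = 1.8/2 = 0.9, so t_s ≈ 4/(ζωₙ) = 4/0.9 ≈ 4.444 s.

t_s ≈ 4.444 s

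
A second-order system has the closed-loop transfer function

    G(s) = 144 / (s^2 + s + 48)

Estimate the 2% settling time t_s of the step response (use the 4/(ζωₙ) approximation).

Comparing s^2 + s + 48 to s^2 + 2ζωₙs + ωₙ²: ωₙ = √48 ≈ 6.928 rad/s and ζ = 1/(2·√48) ≈ 0.07217.
ζωₙ = 1/2 = 0.5, so t_s ≈ 4/(ζωₙ) = 4/0.5 = 8 s.

t_s ≈ 8 s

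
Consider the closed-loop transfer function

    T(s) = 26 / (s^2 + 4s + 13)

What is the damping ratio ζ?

ζ ≈ 0.5547

Compare the denominator to the standard form s^2 + 2ζωₙs + ωₙ².
ωₙ² = 13, so ωₙ = √13 ≈ 3.606 rad/s.
2ζωₙ = 4, so ζ = 4/(2·√13) ≈ 0.5547.
With ζ = 0.5547 the response is underdamped.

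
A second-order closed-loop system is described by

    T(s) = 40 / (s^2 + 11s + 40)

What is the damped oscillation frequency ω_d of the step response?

ω_d ≈ 3.122 rad/s

Comparing s^2 + 11s + 40 to s^2 + 2ζωₙs + ωₙ²: ωₙ = √40 ≈ 6.325 rad/s and ζ = 11/(2·√40) ≈ 0.8696.
ζωₙ = 11/2 = 5.5, so ω_d = ωₙ√(1−ζ²) = √(ωₙ² − (ζωₙ)²) = √(40 − 5.5²) = √9.75 ≈ 3.122 rad/s.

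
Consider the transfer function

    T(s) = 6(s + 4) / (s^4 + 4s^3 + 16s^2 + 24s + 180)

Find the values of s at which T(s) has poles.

The poles are the roots of the denominator s^4 + 4s^3 + 16s^2 + 24s + 180 = 0.
No real roots exist; factor into two real quadratics: (s^2 - 2s + 10)(s^2 + 6s + 18) = 0.
Each quadratic gives a conjugate pair via the quadratic formula.

s = 1 ± 3j, -3 ± 3j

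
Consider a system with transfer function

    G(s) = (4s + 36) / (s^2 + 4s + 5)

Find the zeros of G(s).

Set the numerator to zero: 4s + 36 = 0, i.e. 4·(s + 9) = 0.
So s = -9.

s = -9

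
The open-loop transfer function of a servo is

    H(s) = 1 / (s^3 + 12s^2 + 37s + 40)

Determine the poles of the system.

The poles are the roots of the denominator s^3 + 12s^2 + 37s + 40 = 0.
Trying s = -8: the polynomial evaluates to 0, so (s + 8) is a factor.
Dividing out leaves s^2 + 4s + 5 = 0.
The quadratic formula then gives s = -2 ± 1j.

s = -2 ± j, -8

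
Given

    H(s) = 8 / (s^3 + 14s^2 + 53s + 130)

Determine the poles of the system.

s = -2 ± 3j, -10

The poles are the roots of the denominator s^3 + 14s^2 + 53s + 130 = 0.
Trying s = -10: the polynomial evaluates to 0, so (s + 10) is a factor.
Dividing out leaves s^2 + 4s + 13 = 0.
The quadratic formula then gives s = -2 ± 3j.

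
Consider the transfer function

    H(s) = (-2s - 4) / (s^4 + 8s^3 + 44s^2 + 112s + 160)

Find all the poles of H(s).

The poles are the roots of the denominator s^4 + 8s^3 + 44s^2 + 112s + 160 = 0.
No real roots exist; factor into two real quadratics: (s^2 + 4s + 8)(s^2 + 4s + 20) = 0.
Each quadratic gives a conjugate pair via the quadratic formula.

s = -2 + 2j, -2 - 2j, -2 + 4j, -2 - 4j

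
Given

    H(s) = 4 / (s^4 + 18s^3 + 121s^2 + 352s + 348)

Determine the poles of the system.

The poles are the roots of the denominator s^4 + 18s^3 + 121s^2 + 352s + 348 = 0.
Trying s = -2: the polynomial evaluates to 0, so (s + 2) is a factor.
Dividing out leaves s^3 + 16s^2 + 89s + 174 = 0.
This factors further as (s^2 + 10s + 29)(s + 6) = 0.

s = -5 ± 2j, -2, -6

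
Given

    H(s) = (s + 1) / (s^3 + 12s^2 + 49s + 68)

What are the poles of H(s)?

The poles are the roots of the denominator s^3 + 12s^2 + 49s + 68 = 0.
Trying s = -4: the polynomial evaluates to 0, so (s + 4) is a factor.
Dividing out leaves s^2 + 8s + 17 = 0.
The quadratic formula then gives s = -4 ± 1j.

s = -4 + j, -4 - j, -4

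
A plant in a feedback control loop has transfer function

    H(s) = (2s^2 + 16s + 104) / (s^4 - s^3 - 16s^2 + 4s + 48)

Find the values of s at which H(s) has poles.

The poles are the roots of the denominator s^4 - s^3 - 16s^2 + 4s + 48 = 0.
Trying s = 2: the polynomial evaluates to 0, so (s - 2) is a factor.
Dividing out leaves s^3 + s^2 - 14s - 24 = 0.
This factors further as (s - 4)(s + 2)(s + 3) = 0.

s = 2, 4, -2, -3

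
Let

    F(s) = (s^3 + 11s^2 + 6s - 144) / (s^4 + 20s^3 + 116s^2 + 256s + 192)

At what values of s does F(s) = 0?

Set the numerator to zero: s^3 + 11s^2 + 6s - 144 = 0.
Factoring: (s - 3)(s + 6)(s + 8) = 0.

s = 3, -6, -8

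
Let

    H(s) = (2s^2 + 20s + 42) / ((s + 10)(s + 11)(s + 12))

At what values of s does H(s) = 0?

Set the numerator to zero: 2s^2 + 20s + 42 = 0, i.e. 2·(s^2 + 10s + 21) = 0.
Factoring: (s + 3)(s + 7) = 0.

s = -3, -7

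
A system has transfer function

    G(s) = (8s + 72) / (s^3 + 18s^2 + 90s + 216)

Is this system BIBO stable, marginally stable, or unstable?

stable

The denominator s^3 + 18s^2 + 90s + 216 factors as (s + 12)(s^2 + 6s + 18), giving poles at s = -12, -3 ± 3j.
Since all poles lie strictly in the left half-plane, the system is stable.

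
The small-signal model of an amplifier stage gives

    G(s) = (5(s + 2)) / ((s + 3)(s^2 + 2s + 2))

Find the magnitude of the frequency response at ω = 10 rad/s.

|G(j10)| ≈ 0.04883

Substitute s = j10: numerator = 10 + j50, denominator = -494 - j920.
|G(j10)| = |10 + j50| / |-494 - j920| = 50.990 / 1044.2 ≈ 0.04883.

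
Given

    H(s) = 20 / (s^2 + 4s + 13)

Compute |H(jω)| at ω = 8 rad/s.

Substitute s = j8: numerator = 20, denominator = -51 + j32.
|H(j8)| = |20| / |-51 + j32| = 20 / 60.208 ≈ 0.3322.

|H(j8)| ≈ 0.3322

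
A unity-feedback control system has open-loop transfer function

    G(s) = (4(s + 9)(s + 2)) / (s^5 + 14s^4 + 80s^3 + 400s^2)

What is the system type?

The denominator has 2 factors of s at the origin (free integrators), so this is a Type 2 system.

Type 2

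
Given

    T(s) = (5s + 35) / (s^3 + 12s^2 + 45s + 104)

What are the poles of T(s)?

The poles are the roots of the denominator s^3 + 12s^2 + 45s + 104 = 0.
Trying s = -8: the polynomial evaluates to 0, so (s + 8) is a factor.
Dividing out leaves s^2 + 4s + 13 = 0.
The quadratic formula then gives s = -2 ± 3j.

s = -2 ± 3j, -8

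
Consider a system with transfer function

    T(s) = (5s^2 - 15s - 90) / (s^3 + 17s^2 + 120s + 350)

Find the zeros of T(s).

Set the numerator to zero: 5s^2 - 15s - 90 = 0, i.e. 5·(s^2 - 3s - 18) = 0.
Factoring: (s + 3)(s - 6) = 0.

s = -3, 6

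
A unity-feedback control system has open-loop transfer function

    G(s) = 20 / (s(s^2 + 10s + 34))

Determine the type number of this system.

Type 1

The denominator has 1 factor of s at the origin (free integrator), so this is a Type 1 system.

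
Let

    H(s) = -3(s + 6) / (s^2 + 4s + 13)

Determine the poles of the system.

The poles are the roots of the denominator s^2 + 4s + 13 = 0.
Using the quadratic formula: s = (-4 ± √(-36))/2 = -2 ± 3j.

s = -2 ± 3j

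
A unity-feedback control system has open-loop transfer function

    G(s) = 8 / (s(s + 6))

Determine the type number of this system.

Type 1

The denominator has 1 factor of s at the origin (free integrator), so this is a Type 1 system.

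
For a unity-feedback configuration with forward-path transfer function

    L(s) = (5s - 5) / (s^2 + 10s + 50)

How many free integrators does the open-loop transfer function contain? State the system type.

The denominator has no factor of s at the origin — no free integrator — so this is a Type 0 system.

Type 0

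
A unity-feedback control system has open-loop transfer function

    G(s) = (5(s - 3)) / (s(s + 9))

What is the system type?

The denominator has 1 factor of s at the origin (free integrator), so this is a Type 1 system.

Type 1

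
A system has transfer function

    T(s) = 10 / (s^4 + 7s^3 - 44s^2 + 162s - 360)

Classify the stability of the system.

The denominator s^4 + 7s^3 - 44s^2 + 162s - 360 factors as (s + 12)(s^2 - 2s + 10)(s - 3), giving poles at s = -12, 1 ± 3j, 3.
Since the pole(s) at s = 1 ± 3j, 3 lie in the right half-plane, the system is unstable.

unstable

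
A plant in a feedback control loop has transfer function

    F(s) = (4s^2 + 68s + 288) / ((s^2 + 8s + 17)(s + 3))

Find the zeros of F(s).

s = -9, -8

Set the numerator to zero: 4s^2 + 68s + 288 = 0, i.e. 4·(s^2 + 17s + 72) = 0.
Factoring: (s + 9)(s + 8) = 0.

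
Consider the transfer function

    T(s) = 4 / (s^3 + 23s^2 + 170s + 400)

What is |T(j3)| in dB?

Substitute s = j3: numerator = 4, denominator = 193 + j483.
|T(j3)| = |4| / |193 + j483| = 4 / 520.13 ≈ 0.007690.
In decibels: 20·log₁₀(0.007690) ≈ -42.3 dB.

|T(j3)|_dB ≈ -42.3 dB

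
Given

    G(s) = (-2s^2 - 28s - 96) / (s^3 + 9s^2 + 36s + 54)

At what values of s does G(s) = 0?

Set the numerator to zero: -2s^2 - 28s - 96 = 0, i.e. -2·(s^2 + 14s + 48) = 0.
Factoring: (s + 8)(s + 6) = 0.

s = -8, -6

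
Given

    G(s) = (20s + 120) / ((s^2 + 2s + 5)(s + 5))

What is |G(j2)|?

|G(j2)| ≈ 5.697

Substitute s = j2: numerator = 120 + j40, denominator = -3 + j22.
|G(j2)| = |120 + j40| / |-3 + j22| = 126.49 / 22.204 ≈ 5.697.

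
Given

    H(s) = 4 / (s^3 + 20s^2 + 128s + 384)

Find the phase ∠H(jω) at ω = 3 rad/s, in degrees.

∠H(j3) ≈ -60.26°

At s = j3: numerator = 4, denominator = 204 + j357.
∠H = ∠num − ∠den = 0° − (60.255°) = -60.26°.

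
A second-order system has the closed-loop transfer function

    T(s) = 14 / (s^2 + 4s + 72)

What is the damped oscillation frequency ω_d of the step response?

ω_d ≈ 8.246 rad/s

Comparing s^2 + 4s + 72 to s^2 + 2ζωₙs + ωₙ²: ωₙ = √72 ≈ 8.485 rad/s and ζ = 4/(2·√72) ≈ 0.2357.
ζωₙ = 4/2 = 2, so ω_d = ωₙ√(1−ζ²) = √(ωₙ² − (ζωₙ)²) = √(72 − 2²) = √68 ≈ 8.246 rad/s.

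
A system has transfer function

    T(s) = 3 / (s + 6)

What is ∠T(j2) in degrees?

At s = j2: numerator = 3, denominator = 6 + j2.
∠T = ∠num − ∠den = 0° − (18.435°) = -18.43°.

∠T(j2) ≈ -18.43°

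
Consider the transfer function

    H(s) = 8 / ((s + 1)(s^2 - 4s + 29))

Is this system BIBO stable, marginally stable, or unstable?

unstable

The poles can be read from the denominator factors: s = -1, 2 ± 5j.
Since the pole(s) at s = 2 + 5j, 2 - 5j lie in the right half-plane, the system is unstable.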